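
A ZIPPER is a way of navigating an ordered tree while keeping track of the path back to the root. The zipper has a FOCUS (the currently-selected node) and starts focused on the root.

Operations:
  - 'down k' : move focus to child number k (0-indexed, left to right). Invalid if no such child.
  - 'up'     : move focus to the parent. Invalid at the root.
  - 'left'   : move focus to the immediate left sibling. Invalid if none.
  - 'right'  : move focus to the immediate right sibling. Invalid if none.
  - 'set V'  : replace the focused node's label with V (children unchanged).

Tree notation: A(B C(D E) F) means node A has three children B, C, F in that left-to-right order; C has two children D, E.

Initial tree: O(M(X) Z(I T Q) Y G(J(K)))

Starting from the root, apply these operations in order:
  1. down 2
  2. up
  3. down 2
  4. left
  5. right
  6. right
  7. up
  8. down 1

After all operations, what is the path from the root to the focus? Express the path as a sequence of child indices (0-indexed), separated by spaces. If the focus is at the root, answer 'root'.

Answer: 1

Derivation:
Step 1 (down 2): focus=Y path=2 depth=1 children=[] left=['M', 'Z'] right=['G'] parent=O
Step 2 (up): focus=O path=root depth=0 children=['M', 'Z', 'Y', 'G'] (at root)
Step 3 (down 2): focus=Y path=2 depth=1 children=[] left=['M', 'Z'] right=['G'] parent=O
Step 4 (left): focus=Z path=1 depth=1 children=['I', 'T', 'Q'] left=['M'] right=['Y', 'G'] parent=O
Step 5 (right): focus=Y path=2 depth=1 children=[] left=['M', 'Z'] right=['G'] parent=O
Step 6 (right): focus=G path=3 depth=1 children=['J'] left=['M', 'Z', 'Y'] right=[] parent=O
Step 7 (up): focus=O path=root depth=0 children=['M', 'Z', 'Y', 'G'] (at root)
Step 8 (down 1): focus=Z path=1 depth=1 children=['I', 'T', 'Q'] left=['M'] right=['Y', 'G'] parent=O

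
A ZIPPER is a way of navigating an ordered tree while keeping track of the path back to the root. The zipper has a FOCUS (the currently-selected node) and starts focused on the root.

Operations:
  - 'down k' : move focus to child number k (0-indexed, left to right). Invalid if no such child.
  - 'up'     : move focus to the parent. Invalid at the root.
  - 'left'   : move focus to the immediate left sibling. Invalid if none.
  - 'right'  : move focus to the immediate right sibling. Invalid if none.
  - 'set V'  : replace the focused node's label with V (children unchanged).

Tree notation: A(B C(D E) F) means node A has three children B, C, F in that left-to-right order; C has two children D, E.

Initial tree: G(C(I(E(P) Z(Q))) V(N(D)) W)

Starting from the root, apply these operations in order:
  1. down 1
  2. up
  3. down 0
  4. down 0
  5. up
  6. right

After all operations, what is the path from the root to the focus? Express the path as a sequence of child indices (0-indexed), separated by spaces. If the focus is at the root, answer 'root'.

Step 1 (down 1): focus=V path=1 depth=1 children=['N'] left=['C'] right=['W'] parent=G
Step 2 (up): focus=G path=root depth=0 children=['C', 'V', 'W'] (at root)
Step 3 (down 0): focus=C path=0 depth=1 children=['I'] left=[] right=['V', 'W'] parent=G
Step 4 (down 0): focus=I path=0/0 depth=2 children=['E', 'Z'] left=[] right=[] parent=C
Step 5 (up): focus=C path=0 depth=1 children=['I'] left=[] right=['V', 'W'] parent=G
Step 6 (right): focus=V path=1 depth=1 children=['N'] left=['C'] right=['W'] parent=G

Answer: 1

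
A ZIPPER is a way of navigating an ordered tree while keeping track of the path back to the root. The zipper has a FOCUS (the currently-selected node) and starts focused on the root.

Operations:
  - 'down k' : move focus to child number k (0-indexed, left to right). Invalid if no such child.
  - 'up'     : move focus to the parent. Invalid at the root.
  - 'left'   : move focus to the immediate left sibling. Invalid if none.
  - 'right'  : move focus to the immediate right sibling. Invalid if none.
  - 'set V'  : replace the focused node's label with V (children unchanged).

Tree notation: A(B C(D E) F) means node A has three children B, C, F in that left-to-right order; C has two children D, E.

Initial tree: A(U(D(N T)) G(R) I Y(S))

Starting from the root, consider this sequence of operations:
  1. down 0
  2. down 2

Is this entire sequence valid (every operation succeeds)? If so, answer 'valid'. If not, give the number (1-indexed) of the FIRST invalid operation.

Answer: 2

Derivation:
Step 1 (down 0): focus=U path=0 depth=1 children=['D'] left=[] right=['G', 'I', 'Y'] parent=A
Step 2 (down 2): INVALID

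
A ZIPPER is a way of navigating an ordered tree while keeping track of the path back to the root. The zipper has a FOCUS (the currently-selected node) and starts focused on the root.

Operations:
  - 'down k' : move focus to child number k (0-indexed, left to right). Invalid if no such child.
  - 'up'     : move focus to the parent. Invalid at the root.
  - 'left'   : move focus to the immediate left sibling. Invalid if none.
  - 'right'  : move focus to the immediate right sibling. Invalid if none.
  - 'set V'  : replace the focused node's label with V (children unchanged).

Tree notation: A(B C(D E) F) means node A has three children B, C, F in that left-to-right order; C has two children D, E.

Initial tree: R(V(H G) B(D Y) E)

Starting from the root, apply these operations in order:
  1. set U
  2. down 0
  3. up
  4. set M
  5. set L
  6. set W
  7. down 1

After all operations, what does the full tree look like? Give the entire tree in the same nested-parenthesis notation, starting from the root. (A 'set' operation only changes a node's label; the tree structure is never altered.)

Answer: W(V(H G) B(D Y) E)

Derivation:
Step 1 (set U): focus=U path=root depth=0 children=['V', 'B', 'E'] (at root)
Step 2 (down 0): focus=V path=0 depth=1 children=['H', 'G'] left=[] right=['B', 'E'] parent=U
Step 3 (up): focus=U path=root depth=0 children=['V', 'B', 'E'] (at root)
Step 4 (set M): focus=M path=root depth=0 children=['V', 'B', 'E'] (at root)
Step 5 (set L): focus=L path=root depth=0 children=['V', 'B', 'E'] (at root)
Step 6 (set W): focus=W path=root depth=0 children=['V', 'B', 'E'] (at root)
Step 7 (down 1): focus=B path=1 depth=1 children=['D', 'Y'] left=['V'] right=['E'] parent=W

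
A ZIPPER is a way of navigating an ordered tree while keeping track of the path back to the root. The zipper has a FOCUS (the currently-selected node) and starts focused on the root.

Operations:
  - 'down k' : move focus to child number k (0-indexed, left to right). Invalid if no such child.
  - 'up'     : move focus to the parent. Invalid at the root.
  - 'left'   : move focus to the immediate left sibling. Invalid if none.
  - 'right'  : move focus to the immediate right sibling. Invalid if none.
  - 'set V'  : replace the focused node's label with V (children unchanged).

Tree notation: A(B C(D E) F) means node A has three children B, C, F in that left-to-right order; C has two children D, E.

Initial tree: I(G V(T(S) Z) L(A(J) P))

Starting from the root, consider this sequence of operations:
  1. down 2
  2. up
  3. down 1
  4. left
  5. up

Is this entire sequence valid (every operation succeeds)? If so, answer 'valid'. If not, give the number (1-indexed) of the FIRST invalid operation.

Answer: valid

Derivation:
Step 1 (down 2): focus=L path=2 depth=1 children=['A', 'P'] left=['G', 'V'] right=[] parent=I
Step 2 (up): focus=I path=root depth=0 children=['G', 'V', 'L'] (at root)
Step 3 (down 1): focus=V path=1 depth=1 children=['T', 'Z'] left=['G'] right=['L'] parent=I
Step 4 (left): focus=G path=0 depth=1 children=[] left=[] right=['V', 'L'] parent=I
Step 5 (up): focus=I path=root depth=0 children=['G', 'V', 'L'] (at root)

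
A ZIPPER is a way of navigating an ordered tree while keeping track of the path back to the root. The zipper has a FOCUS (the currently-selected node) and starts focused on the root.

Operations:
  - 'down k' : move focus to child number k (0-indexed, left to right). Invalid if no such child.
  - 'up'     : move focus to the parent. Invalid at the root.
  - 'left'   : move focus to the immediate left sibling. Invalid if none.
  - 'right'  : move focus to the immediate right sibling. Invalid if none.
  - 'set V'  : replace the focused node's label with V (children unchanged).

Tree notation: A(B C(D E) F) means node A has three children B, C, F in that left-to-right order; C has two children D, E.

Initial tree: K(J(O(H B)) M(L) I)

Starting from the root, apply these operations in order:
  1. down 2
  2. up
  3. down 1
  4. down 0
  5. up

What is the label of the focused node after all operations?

Answer: M

Derivation:
Step 1 (down 2): focus=I path=2 depth=1 children=[] left=['J', 'M'] right=[] parent=K
Step 2 (up): focus=K path=root depth=0 children=['J', 'M', 'I'] (at root)
Step 3 (down 1): focus=M path=1 depth=1 children=['L'] left=['J'] right=['I'] parent=K
Step 4 (down 0): focus=L path=1/0 depth=2 children=[] left=[] right=[] parent=M
Step 5 (up): focus=M path=1 depth=1 children=['L'] left=['J'] right=['I'] parent=K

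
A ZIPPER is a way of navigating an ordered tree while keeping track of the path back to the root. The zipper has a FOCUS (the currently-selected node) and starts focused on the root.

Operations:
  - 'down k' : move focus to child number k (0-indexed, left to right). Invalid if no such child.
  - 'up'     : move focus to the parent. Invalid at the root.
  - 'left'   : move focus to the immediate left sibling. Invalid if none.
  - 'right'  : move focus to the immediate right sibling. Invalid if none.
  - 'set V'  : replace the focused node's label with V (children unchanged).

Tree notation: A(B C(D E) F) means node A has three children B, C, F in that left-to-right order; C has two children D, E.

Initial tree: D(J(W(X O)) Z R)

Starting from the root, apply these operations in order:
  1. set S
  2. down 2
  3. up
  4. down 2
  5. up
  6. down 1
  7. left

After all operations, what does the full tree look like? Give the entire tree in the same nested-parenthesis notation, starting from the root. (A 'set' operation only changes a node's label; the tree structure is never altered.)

Step 1 (set S): focus=S path=root depth=0 children=['J', 'Z', 'R'] (at root)
Step 2 (down 2): focus=R path=2 depth=1 children=[] left=['J', 'Z'] right=[] parent=S
Step 3 (up): focus=S path=root depth=0 children=['J', 'Z', 'R'] (at root)
Step 4 (down 2): focus=R path=2 depth=1 children=[] left=['J', 'Z'] right=[] parent=S
Step 5 (up): focus=S path=root depth=0 children=['J', 'Z', 'R'] (at root)
Step 6 (down 1): focus=Z path=1 depth=1 children=[] left=['J'] right=['R'] parent=S
Step 7 (left): focus=J path=0 depth=1 children=['W'] left=[] right=['Z', 'R'] parent=S

Answer: S(J(W(X O)) Z R)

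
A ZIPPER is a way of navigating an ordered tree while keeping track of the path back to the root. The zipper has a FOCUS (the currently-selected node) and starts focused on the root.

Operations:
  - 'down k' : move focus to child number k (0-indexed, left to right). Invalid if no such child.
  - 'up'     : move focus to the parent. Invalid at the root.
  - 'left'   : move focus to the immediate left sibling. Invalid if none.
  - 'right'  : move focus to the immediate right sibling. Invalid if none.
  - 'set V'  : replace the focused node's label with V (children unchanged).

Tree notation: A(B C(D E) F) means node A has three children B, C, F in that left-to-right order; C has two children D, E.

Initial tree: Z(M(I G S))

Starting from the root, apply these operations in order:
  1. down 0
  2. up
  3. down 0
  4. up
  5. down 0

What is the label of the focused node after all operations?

Answer: M

Derivation:
Step 1 (down 0): focus=M path=0 depth=1 children=['I', 'G', 'S'] left=[] right=[] parent=Z
Step 2 (up): focus=Z path=root depth=0 children=['M'] (at root)
Step 3 (down 0): focus=M path=0 depth=1 children=['I', 'G', 'S'] left=[] right=[] parent=Z
Step 4 (up): focus=Z path=root depth=0 children=['M'] (at root)
Step 5 (down 0): focus=M path=0 depth=1 children=['I', 'G', 'S'] left=[] right=[] parent=Z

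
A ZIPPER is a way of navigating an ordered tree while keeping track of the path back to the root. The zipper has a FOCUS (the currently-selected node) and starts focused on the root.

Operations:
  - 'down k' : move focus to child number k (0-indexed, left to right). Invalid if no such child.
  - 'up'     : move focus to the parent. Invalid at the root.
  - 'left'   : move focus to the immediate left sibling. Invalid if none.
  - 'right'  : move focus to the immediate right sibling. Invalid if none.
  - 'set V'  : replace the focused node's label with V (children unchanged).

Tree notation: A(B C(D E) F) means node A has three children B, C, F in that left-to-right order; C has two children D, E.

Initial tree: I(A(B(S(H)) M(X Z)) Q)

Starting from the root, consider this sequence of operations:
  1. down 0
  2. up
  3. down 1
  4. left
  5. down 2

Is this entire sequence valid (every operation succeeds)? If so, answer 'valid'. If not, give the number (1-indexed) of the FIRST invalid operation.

Step 1 (down 0): focus=A path=0 depth=1 children=['B', 'M'] left=[] right=['Q'] parent=I
Step 2 (up): focus=I path=root depth=0 children=['A', 'Q'] (at root)
Step 3 (down 1): focus=Q path=1 depth=1 children=[] left=['A'] right=[] parent=I
Step 4 (left): focus=A path=0 depth=1 children=['B', 'M'] left=[] right=['Q'] parent=I
Step 5 (down 2): INVALID

Answer: 5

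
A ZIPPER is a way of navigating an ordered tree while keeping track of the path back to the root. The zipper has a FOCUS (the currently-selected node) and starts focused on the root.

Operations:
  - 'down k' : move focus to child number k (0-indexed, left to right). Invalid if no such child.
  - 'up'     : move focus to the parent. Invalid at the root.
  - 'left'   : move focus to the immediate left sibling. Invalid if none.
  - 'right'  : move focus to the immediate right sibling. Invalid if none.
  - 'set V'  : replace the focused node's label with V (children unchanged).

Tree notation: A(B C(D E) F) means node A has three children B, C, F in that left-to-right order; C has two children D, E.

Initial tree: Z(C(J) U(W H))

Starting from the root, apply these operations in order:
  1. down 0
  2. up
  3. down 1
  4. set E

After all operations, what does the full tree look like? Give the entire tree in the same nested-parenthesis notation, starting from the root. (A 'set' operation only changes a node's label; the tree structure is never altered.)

Step 1 (down 0): focus=C path=0 depth=1 children=['J'] left=[] right=['U'] parent=Z
Step 2 (up): focus=Z path=root depth=0 children=['C', 'U'] (at root)
Step 3 (down 1): focus=U path=1 depth=1 children=['W', 'H'] left=['C'] right=[] parent=Z
Step 4 (set E): focus=E path=1 depth=1 children=['W', 'H'] left=['C'] right=[] parent=Z

Answer: Z(C(J) E(W H))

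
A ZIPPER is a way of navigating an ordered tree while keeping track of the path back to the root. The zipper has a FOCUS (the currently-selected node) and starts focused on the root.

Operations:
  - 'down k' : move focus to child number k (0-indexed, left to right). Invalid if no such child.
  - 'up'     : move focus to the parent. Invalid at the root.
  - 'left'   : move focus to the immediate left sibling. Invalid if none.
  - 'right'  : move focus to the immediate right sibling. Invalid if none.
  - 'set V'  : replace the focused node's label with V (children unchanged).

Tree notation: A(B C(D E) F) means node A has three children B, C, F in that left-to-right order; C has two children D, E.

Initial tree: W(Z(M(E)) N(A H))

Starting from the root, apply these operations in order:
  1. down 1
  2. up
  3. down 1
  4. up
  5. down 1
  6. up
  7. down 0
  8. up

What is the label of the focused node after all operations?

Answer: W

Derivation:
Step 1 (down 1): focus=N path=1 depth=1 children=['A', 'H'] left=['Z'] right=[] parent=W
Step 2 (up): focus=W path=root depth=0 children=['Z', 'N'] (at root)
Step 3 (down 1): focus=N path=1 depth=1 children=['A', 'H'] left=['Z'] right=[] parent=W
Step 4 (up): focus=W path=root depth=0 children=['Z', 'N'] (at root)
Step 5 (down 1): focus=N path=1 depth=1 children=['A', 'H'] left=['Z'] right=[] parent=W
Step 6 (up): focus=W path=root depth=0 children=['Z', 'N'] (at root)
Step 7 (down 0): focus=Z path=0 depth=1 children=['M'] left=[] right=['N'] parent=W
Step 8 (up): focus=W path=root depth=0 children=['Z', 'N'] (at root)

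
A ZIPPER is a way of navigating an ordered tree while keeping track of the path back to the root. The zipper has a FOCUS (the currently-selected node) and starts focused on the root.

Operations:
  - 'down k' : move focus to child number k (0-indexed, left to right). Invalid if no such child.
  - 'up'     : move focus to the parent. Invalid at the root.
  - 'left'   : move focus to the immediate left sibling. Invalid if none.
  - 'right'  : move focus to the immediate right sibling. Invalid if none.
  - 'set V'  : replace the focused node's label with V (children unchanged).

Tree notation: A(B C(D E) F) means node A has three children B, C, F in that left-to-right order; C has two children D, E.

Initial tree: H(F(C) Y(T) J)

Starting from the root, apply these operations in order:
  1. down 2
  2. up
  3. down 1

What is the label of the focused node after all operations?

Step 1 (down 2): focus=J path=2 depth=1 children=[] left=['F', 'Y'] right=[] parent=H
Step 2 (up): focus=H path=root depth=0 children=['F', 'Y', 'J'] (at root)
Step 3 (down 1): focus=Y path=1 depth=1 children=['T'] left=['F'] right=['J'] parent=H

Answer: Y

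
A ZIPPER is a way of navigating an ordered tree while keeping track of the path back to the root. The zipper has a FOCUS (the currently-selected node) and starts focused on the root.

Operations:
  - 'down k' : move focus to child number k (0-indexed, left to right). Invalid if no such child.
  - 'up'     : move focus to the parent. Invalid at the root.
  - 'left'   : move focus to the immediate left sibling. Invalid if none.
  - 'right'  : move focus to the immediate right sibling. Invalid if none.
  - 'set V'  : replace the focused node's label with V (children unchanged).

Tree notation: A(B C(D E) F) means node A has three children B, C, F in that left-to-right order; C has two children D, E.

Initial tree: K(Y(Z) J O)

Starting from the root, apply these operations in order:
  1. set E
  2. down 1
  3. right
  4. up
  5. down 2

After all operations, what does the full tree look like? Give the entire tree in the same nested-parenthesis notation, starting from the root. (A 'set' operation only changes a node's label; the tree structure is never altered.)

Answer: E(Y(Z) J O)

Derivation:
Step 1 (set E): focus=E path=root depth=0 children=['Y', 'J', 'O'] (at root)
Step 2 (down 1): focus=J path=1 depth=1 children=[] left=['Y'] right=['O'] parent=E
Step 3 (right): focus=O path=2 depth=1 children=[] left=['Y', 'J'] right=[] parent=E
Step 4 (up): focus=E path=root depth=0 children=['Y', 'J', 'O'] (at root)
Step 5 (down 2): focus=O path=2 depth=1 children=[] left=['Y', 'J'] right=[] parent=E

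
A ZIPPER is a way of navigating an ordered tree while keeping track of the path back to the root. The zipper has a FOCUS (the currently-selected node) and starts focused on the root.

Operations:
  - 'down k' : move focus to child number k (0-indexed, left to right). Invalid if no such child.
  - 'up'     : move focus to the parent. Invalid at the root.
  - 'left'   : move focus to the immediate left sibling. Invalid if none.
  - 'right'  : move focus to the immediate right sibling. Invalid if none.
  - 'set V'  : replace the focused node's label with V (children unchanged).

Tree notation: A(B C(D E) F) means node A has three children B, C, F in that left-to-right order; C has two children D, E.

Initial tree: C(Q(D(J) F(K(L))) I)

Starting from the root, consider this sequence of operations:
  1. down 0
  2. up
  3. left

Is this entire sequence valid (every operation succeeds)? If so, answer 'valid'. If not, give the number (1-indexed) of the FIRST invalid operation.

Answer: 3

Derivation:
Step 1 (down 0): focus=Q path=0 depth=1 children=['D', 'F'] left=[] right=['I'] parent=C
Step 2 (up): focus=C path=root depth=0 children=['Q', 'I'] (at root)
Step 3 (left): INVALID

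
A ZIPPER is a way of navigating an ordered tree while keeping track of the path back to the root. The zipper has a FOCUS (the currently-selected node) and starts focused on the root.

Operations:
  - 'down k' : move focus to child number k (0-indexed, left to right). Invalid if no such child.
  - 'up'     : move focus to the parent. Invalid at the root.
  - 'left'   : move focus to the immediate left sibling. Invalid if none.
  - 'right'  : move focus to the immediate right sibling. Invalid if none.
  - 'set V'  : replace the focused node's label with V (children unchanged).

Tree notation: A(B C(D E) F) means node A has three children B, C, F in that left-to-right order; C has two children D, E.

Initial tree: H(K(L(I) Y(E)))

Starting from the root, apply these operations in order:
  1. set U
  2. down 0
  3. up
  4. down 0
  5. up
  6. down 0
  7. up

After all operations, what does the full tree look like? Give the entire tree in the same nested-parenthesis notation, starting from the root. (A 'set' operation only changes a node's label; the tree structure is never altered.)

Step 1 (set U): focus=U path=root depth=0 children=['K'] (at root)
Step 2 (down 0): focus=K path=0 depth=1 children=['L', 'Y'] left=[] right=[] parent=U
Step 3 (up): focus=U path=root depth=0 children=['K'] (at root)
Step 4 (down 0): focus=K path=0 depth=1 children=['L', 'Y'] left=[] right=[] parent=U
Step 5 (up): focus=U path=root depth=0 children=['K'] (at root)
Step 6 (down 0): focus=K path=0 depth=1 children=['L', 'Y'] left=[] right=[] parent=U
Step 7 (up): focus=U path=root depth=0 children=['K'] (at root)

Answer: U(K(L(I) Y(E)))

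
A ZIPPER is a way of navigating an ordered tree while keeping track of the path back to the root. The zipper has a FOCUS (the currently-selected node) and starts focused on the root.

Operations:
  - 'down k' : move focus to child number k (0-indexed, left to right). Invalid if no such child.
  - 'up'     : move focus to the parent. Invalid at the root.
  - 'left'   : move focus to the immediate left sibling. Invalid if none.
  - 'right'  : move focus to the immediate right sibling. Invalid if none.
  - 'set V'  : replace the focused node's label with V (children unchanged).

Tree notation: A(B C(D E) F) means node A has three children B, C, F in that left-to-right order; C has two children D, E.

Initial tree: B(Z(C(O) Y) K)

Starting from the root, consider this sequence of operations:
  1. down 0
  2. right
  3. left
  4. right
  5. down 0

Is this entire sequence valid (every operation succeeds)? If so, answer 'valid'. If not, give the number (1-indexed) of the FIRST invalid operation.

Step 1 (down 0): focus=Z path=0 depth=1 children=['C', 'Y'] left=[] right=['K'] parent=B
Step 2 (right): focus=K path=1 depth=1 children=[] left=['Z'] right=[] parent=B
Step 3 (left): focus=Z path=0 depth=1 children=['C', 'Y'] left=[] right=['K'] parent=B
Step 4 (right): focus=K path=1 depth=1 children=[] left=['Z'] right=[] parent=B
Step 5 (down 0): INVALID

Answer: 5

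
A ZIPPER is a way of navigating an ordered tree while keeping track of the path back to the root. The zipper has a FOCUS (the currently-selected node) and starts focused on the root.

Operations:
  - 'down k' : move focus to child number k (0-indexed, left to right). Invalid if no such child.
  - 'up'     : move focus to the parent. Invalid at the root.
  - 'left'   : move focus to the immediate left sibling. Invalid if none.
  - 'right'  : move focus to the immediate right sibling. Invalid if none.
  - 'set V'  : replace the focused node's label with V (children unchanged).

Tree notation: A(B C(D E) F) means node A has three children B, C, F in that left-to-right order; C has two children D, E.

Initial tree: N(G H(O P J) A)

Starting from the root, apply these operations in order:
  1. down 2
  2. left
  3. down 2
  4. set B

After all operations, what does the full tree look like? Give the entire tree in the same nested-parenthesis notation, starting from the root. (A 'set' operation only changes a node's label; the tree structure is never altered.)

Answer: N(G H(O P B) A)

Derivation:
Step 1 (down 2): focus=A path=2 depth=1 children=[] left=['G', 'H'] right=[] parent=N
Step 2 (left): focus=H path=1 depth=1 children=['O', 'P', 'J'] left=['G'] right=['A'] parent=N
Step 3 (down 2): focus=J path=1/2 depth=2 children=[] left=['O', 'P'] right=[] parent=H
Step 4 (set B): focus=B path=1/2 depth=2 children=[] left=['O', 'P'] right=[] parent=H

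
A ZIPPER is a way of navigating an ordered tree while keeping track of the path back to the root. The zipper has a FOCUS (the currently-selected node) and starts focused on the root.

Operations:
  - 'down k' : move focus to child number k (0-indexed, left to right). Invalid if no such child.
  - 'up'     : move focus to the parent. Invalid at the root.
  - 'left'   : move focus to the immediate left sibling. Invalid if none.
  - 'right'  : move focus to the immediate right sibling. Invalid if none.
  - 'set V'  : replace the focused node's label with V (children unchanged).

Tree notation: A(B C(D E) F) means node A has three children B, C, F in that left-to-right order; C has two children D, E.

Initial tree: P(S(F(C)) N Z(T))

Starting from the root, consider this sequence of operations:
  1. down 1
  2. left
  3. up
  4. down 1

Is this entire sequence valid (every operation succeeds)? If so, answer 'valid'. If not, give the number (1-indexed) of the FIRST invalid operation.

Step 1 (down 1): focus=N path=1 depth=1 children=[] left=['S'] right=['Z'] parent=P
Step 2 (left): focus=S path=0 depth=1 children=['F'] left=[] right=['N', 'Z'] parent=P
Step 3 (up): focus=P path=root depth=0 children=['S', 'N', 'Z'] (at root)
Step 4 (down 1): focus=N path=1 depth=1 children=[] left=['S'] right=['Z'] parent=P

Answer: valid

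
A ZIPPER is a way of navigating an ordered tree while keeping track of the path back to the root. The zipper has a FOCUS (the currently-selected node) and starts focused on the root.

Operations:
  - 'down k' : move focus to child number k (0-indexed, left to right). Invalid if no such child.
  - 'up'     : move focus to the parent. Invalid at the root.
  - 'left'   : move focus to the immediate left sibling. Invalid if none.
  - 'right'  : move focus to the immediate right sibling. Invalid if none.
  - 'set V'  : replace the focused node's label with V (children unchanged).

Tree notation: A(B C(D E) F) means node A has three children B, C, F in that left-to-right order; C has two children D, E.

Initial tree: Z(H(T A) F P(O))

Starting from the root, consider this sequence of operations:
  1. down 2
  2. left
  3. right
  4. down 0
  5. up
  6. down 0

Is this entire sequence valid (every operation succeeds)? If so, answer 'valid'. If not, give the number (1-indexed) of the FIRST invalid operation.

Step 1 (down 2): focus=P path=2 depth=1 children=['O'] left=['H', 'F'] right=[] parent=Z
Step 2 (left): focus=F path=1 depth=1 children=[] left=['H'] right=['P'] parent=Z
Step 3 (right): focus=P path=2 depth=1 children=['O'] left=['H', 'F'] right=[] parent=Z
Step 4 (down 0): focus=O path=2/0 depth=2 children=[] left=[] right=[] parent=P
Step 5 (up): focus=P path=2 depth=1 children=['O'] left=['H', 'F'] right=[] parent=Z
Step 6 (down 0): focus=O path=2/0 depth=2 children=[] left=[] right=[] parent=P

Answer: valid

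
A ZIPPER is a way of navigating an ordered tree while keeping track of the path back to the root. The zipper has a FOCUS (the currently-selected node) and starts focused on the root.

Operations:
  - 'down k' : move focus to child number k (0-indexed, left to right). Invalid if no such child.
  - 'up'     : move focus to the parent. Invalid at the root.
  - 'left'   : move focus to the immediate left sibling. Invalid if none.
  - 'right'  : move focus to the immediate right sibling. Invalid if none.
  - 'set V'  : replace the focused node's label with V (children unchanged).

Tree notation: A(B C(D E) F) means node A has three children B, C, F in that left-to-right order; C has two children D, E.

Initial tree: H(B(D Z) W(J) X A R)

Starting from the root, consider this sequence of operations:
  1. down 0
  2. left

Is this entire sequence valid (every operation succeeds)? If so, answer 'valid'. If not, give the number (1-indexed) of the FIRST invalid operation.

Step 1 (down 0): focus=B path=0 depth=1 children=['D', 'Z'] left=[] right=['W', 'X', 'A', 'R'] parent=H
Step 2 (left): INVALID

Answer: 2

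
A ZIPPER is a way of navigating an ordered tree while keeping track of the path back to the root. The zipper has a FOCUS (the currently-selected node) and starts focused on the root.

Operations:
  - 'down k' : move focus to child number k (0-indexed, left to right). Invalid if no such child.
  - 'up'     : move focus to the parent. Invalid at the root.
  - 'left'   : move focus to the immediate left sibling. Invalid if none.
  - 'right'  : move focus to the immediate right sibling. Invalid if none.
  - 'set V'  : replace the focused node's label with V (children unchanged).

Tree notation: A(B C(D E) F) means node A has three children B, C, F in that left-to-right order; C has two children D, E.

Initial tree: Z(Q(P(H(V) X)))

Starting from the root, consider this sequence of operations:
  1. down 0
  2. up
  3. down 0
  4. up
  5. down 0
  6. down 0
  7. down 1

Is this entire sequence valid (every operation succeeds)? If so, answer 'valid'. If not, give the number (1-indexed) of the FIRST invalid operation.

Answer: valid

Derivation:
Step 1 (down 0): focus=Q path=0 depth=1 children=['P'] left=[] right=[] parent=Z
Step 2 (up): focus=Z path=root depth=0 children=['Q'] (at root)
Step 3 (down 0): focus=Q path=0 depth=1 children=['P'] left=[] right=[] parent=Z
Step 4 (up): focus=Z path=root depth=0 children=['Q'] (at root)
Step 5 (down 0): focus=Q path=0 depth=1 children=['P'] left=[] right=[] parent=Z
Step 6 (down 0): focus=P path=0/0 depth=2 children=['H', 'X'] left=[] right=[] parent=Q
Step 7 (down 1): focus=X path=0/0/1 depth=3 children=[] left=['H'] right=[] parent=P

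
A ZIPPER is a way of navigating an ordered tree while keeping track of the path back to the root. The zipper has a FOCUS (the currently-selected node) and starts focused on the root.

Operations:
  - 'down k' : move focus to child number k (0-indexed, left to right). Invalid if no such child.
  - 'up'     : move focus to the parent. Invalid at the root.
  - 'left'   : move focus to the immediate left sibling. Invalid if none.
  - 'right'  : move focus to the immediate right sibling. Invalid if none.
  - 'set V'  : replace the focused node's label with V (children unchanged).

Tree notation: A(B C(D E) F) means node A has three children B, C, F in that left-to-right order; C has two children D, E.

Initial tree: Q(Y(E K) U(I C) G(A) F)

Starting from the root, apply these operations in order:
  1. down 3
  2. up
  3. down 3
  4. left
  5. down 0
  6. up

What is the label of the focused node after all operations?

Answer: G

Derivation:
Step 1 (down 3): focus=F path=3 depth=1 children=[] left=['Y', 'U', 'G'] right=[] parent=Q
Step 2 (up): focus=Q path=root depth=0 children=['Y', 'U', 'G', 'F'] (at root)
Step 3 (down 3): focus=F path=3 depth=1 children=[] left=['Y', 'U', 'G'] right=[] parent=Q
Step 4 (left): focus=G path=2 depth=1 children=['A'] left=['Y', 'U'] right=['F'] parent=Q
Step 5 (down 0): focus=A path=2/0 depth=2 children=[] left=[] right=[] parent=G
Step 6 (up): focus=G path=2 depth=1 children=['A'] left=['Y', 'U'] right=['F'] parent=Q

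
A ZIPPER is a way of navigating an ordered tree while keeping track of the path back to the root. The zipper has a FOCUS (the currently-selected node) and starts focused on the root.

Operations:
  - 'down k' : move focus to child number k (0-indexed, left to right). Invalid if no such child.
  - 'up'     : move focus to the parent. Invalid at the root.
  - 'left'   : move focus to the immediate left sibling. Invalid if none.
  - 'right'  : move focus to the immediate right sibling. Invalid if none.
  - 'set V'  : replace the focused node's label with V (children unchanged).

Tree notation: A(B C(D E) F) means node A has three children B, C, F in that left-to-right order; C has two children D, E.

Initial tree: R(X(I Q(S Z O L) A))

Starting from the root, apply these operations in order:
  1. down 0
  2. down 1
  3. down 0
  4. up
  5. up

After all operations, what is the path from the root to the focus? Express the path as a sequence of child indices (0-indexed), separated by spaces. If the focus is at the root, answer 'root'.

Step 1 (down 0): focus=X path=0 depth=1 children=['I', 'Q', 'A'] left=[] right=[] parent=R
Step 2 (down 1): focus=Q path=0/1 depth=2 children=['S', 'Z', 'O', 'L'] left=['I'] right=['A'] parent=X
Step 3 (down 0): focus=S path=0/1/0 depth=3 children=[] left=[] right=['Z', 'O', 'L'] parent=Q
Step 4 (up): focus=Q path=0/1 depth=2 children=['S', 'Z', 'O', 'L'] left=['I'] right=['A'] parent=X
Step 5 (up): focus=X path=0 depth=1 children=['I', 'Q', 'A'] left=[] right=[] parent=R

Answer: 0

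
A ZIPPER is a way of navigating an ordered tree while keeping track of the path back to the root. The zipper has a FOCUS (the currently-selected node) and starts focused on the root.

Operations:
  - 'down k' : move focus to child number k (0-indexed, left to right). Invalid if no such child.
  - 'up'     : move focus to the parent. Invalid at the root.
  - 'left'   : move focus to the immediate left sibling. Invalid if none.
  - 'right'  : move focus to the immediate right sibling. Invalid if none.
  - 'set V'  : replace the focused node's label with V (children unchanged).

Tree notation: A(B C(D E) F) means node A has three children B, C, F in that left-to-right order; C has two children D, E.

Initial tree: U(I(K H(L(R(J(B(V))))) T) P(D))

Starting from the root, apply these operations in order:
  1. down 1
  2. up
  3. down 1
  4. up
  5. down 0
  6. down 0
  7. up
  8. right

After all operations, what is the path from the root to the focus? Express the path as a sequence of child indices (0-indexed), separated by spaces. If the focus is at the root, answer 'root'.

Step 1 (down 1): focus=P path=1 depth=1 children=['D'] left=['I'] right=[] parent=U
Step 2 (up): focus=U path=root depth=0 children=['I', 'P'] (at root)
Step 3 (down 1): focus=P path=1 depth=1 children=['D'] left=['I'] right=[] parent=U
Step 4 (up): focus=U path=root depth=0 children=['I', 'P'] (at root)
Step 5 (down 0): focus=I path=0 depth=1 children=['K', 'H', 'T'] left=[] right=['P'] parent=U
Step 6 (down 0): focus=K path=0/0 depth=2 children=[] left=[] right=['H', 'T'] parent=I
Step 7 (up): focus=I path=0 depth=1 children=['K', 'H', 'T'] left=[] right=['P'] parent=U
Step 8 (right): focus=P path=1 depth=1 children=['D'] left=['I'] right=[] parent=U

Answer: 1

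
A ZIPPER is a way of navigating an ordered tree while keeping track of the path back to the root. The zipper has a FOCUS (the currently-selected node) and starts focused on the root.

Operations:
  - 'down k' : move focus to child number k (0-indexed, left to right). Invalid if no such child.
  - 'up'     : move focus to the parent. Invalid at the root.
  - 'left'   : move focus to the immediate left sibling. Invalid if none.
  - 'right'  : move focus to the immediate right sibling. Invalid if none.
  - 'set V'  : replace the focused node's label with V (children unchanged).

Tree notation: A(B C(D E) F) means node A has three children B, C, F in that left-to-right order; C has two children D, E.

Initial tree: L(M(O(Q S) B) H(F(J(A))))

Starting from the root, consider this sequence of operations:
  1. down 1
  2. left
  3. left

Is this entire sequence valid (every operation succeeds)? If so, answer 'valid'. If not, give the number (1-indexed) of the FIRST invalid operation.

Step 1 (down 1): focus=H path=1 depth=1 children=['F'] left=['M'] right=[] parent=L
Step 2 (left): focus=M path=0 depth=1 children=['O', 'B'] left=[] right=['H'] parent=L
Step 3 (left): INVALID

Answer: 3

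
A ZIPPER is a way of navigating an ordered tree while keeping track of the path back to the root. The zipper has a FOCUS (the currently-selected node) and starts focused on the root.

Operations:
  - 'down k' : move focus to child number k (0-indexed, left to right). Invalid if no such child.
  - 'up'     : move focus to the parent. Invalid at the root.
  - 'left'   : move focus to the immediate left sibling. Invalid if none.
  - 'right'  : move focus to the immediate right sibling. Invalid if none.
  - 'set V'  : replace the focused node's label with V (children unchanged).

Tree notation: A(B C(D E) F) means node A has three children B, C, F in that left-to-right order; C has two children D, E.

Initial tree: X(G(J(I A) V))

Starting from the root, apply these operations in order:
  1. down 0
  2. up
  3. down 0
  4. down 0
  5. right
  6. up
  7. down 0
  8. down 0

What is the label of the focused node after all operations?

Answer: I

Derivation:
Step 1 (down 0): focus=G path=0 depth=1 children=['J', 'V'] left=[] right=[] parent=X
Step 2 (up): focus=X path=root depth=0 children=['G'] (at root)
Step 3 (down 0): focus=G path=0 depth=1 children=['J', 'V'] left=[] right=[] parent=X
Step 4 (down 0): focus=J path=0/0 depth=2 children=['I', 'A'] left=[] right=['V'] parent=G
Step 5 (right): focus=V path=0/1 depth=2 children=[] left=['J'] right=[] parent=G
Step 6 (up): focus=G path=0 depth=1 children=['J', 'V'] left=[] right=[] parent=X
Step 7 (down 0): focus=J path=0/0 depth=2 children=['I', 'A'] left=[] right=['V'] parent=G
Step 8 (down 0): focus=I path=0/0/0 depth=3 children=[] left=[] right=['A'] parent=J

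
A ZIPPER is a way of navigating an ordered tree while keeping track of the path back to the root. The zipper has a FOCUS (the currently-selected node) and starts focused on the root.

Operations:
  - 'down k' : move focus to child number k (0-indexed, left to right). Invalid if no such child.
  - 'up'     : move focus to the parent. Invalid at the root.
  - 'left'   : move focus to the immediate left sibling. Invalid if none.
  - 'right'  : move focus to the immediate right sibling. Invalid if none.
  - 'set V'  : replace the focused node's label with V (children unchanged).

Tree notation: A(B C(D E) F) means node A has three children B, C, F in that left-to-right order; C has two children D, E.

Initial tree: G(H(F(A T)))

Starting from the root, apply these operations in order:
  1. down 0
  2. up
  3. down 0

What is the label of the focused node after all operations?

Step 1 (down 0): focus=H path=0 depth=1 children=['F'] left=[] right=[] parent=G
Step 2 (up): focus=G path=root depth=0 children=['H'] (at root)
Step 3 (down 0): focus=H path=0 depth=1 children=['F'] left=[] right=[] parent=G

Answer: H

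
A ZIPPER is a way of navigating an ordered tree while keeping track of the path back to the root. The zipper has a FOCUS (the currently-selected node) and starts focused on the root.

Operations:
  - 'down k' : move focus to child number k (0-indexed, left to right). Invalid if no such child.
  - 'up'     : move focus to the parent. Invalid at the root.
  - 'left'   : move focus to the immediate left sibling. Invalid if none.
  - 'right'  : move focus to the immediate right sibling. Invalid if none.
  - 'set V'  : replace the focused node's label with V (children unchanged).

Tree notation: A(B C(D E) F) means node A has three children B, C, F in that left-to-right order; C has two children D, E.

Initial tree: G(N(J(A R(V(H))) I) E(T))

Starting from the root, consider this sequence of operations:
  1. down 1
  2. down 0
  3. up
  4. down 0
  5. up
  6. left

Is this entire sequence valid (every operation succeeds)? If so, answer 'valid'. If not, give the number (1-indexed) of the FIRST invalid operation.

Answer: valid

Derivation:
Step 1 (down 1): focus=E path=1 depth=1 children=['T'] left=['N'] right=[] parent=G
Step 2 (down 0): focus=T path=1/0 depth=2 children=[] left=[] right=[] parent=E
Step 3 (up): focus=E path=1 depth=1 children=['T'] left=['N'] right=[] parent=G
Step 4 (down 0): focus=T path=1/0 depth=2 children=[] left=[] right=[] parent=E
Step 5 (up): focus=E path=1 depth=1 children=['T'] left=['N'] right=[] parent=G
Step 6 (left): focus=N path=0 depth=1 children=['J', 'I'] left=[] right=['E'] parent=G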